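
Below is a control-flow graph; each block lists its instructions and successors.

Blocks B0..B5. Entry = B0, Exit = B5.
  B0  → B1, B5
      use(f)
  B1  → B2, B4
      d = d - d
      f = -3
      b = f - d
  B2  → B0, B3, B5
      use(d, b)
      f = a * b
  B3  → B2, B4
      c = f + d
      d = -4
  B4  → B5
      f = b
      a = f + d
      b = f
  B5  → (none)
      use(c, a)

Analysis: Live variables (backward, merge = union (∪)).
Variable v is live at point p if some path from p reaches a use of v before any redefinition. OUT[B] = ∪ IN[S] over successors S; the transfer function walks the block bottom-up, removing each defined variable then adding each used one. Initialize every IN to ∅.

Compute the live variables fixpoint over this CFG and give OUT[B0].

Per-block solution:
  B0: | IN={a, c, d, f} | OUT={a, c, d}
  B1: | IN={a, c, d} | OUT={a, b, c, d}
  B2: | IN={a, b, c, d} | OUT={a, b, c, d, f}
  B3: | IN={a, b, d, f} | OUT={a, b, c, d}
  B4: | IN={b, c, d} | OUT={a, c}
  B5: | IN={a, c} | OUT={}

Merge at B0: OUT[B0] = IN[B1] ⊔ IN[B5] = {a, c, d}

Answer: {a, c, d}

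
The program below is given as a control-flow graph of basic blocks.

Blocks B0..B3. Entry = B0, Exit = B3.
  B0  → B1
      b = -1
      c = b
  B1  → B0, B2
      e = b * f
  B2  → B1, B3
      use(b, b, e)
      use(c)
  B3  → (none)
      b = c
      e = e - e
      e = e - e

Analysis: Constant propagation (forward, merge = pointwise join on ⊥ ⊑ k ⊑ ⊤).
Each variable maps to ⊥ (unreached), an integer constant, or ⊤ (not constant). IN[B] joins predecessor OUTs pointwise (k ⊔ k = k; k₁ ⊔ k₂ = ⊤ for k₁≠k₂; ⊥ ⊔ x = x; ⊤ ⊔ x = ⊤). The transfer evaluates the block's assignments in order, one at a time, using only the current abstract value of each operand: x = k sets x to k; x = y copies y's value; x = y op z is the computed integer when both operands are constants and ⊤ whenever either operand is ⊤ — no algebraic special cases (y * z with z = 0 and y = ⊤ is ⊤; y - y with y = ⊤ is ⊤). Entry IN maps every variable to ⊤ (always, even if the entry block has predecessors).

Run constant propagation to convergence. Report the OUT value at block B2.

Answer: {a: ⊤, b: -1, c: -1, d: ⊤, e: ⊤, f: ⊤}

Working:
Per-block solution:
  B0: | IN=(all ⊤) | OUT={b:-1, c:-1; rest ⊤}
  B1: | IN={b:-1, c:-1; rest ⊤} | OUT={b:-1, c:-1; rest ⊤}
  B2: | IN={b:-1, c:-1; rest ⊤} | OUT={b:-1, c:-1; rest ⊤}
  B3: | IN={b:-1, c:-1; rest ⊤} | OUT={b:-1, c:-1; rest ⊤}

Merge at B2: IN[B2] = OUT[B1] = {a: ⊤, b: -1, c: -1, d: ⊤, e: ⊤, f: ⊤}
Applying B2's transfer function to that IN value gives OUT[B2] (row B2 above).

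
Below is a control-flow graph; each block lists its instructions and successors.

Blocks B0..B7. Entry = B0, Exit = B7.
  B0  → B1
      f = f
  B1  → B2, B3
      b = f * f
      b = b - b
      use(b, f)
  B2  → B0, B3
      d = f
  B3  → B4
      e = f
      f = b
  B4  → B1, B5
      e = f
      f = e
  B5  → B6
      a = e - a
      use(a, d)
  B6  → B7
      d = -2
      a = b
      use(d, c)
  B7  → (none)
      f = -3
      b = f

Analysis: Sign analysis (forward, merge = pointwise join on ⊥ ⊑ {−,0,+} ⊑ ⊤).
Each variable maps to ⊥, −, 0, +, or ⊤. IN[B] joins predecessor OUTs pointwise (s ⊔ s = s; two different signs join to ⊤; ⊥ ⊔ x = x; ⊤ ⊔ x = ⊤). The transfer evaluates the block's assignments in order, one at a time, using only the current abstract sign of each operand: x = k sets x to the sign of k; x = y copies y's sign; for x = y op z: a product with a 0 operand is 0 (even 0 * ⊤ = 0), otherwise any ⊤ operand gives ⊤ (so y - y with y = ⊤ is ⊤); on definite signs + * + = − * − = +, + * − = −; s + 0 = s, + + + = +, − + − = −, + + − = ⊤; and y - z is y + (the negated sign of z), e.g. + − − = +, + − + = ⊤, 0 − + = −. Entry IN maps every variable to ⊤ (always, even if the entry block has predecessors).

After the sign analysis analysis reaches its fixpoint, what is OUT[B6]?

Per-block solution:
  B0:  IN=(all ⊤)  OUT=(all ⊤)
  B1:  IN=(all ⊤)  OUT=(all ⊤)
  B2:  IN=(all ⊤)  OUT=(all ⊤)
  B3:  IN=(all ⊤)  OUT=(all ⊤)
  B4:  IN=(all ⊤)  OUT=(all ⊤)
  B5:  IN=(all ⊤)  OUT=(all ⊤)
  B6:  IN=(all ⊤)  OUT={d:-; rest ⊤}
  B7:  IN={d:-; rest ⊤}  OUT={b:-, d:-, f:-; rest ⊤}

Merge at B6: IN[B6] = OUT[B5] = {a: ⊤, b: ⊤, c: ⊤, d: ⊤, e: ⊤, f: ⊤}
Applying B6's transfer function to that IN value gives OUT[B6] (row B6 above).

Answer: {a: ⊤, b: ⊤, c: ⊤, d: -, e: ⊤, f: ⊤}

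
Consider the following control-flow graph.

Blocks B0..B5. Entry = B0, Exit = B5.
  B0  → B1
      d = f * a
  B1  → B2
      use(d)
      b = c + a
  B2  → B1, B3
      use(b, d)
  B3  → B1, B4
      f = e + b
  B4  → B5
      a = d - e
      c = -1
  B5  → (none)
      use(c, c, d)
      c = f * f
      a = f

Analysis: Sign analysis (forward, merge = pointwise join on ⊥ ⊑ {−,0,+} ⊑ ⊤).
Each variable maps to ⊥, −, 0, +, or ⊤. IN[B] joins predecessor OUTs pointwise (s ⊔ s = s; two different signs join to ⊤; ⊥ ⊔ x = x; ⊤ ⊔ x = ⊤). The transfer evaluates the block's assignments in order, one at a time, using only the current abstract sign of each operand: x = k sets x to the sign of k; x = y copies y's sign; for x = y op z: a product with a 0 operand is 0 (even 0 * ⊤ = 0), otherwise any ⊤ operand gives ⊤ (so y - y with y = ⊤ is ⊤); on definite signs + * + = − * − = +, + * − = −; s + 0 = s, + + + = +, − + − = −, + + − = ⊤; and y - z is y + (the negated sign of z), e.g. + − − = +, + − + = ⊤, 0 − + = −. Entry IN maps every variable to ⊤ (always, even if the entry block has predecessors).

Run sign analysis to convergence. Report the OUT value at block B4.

Answer: {a: ⊤, b: ⊤, c: -, d: ⊤, e: ⊤, f: ⊤}

Working:
Per-block solution:
  B0:  IN=(all ⊤)  OUT=(all ⊤)
  B1:  IN=(all ⊤)  OUT=(all ⊤)
  B2:  IN=(all ⊤)  OUT=(all ⊤)
  B3:  IN=(all ⊤)  OUT=(all ⊤)
  B4:  IN=(all ⊤)  OUT={c:-; rest ⊤}
  B5:  IN={c:-; rest ⊤}  OUT=(all ⊤)

Merge at B4: IN[B4] = OUT[B3] = {a: ⊤, b: ⊤, c: ⊤, d: ⊤, e: ⊤, f: ⊤}
Applying B4's transfer function to that IN value gives OUT[B4] (row B4 above).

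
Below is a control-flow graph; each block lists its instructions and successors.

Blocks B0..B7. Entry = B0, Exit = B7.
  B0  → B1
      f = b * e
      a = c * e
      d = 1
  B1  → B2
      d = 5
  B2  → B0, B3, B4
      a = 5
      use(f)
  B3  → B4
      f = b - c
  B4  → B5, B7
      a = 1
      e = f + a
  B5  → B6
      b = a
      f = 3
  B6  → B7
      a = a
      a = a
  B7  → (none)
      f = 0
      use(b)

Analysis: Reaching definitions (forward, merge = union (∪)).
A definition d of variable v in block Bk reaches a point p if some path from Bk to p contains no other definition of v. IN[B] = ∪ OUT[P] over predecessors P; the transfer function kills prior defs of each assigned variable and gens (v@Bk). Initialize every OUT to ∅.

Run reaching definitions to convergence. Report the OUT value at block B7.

Answer: {a@B4, a@B6, b@B5, d@B1, e@B4, f@B7}

Trace:
Fixpoint table:
  B0:   IN={a@B2, d@B1, f@B0}   OUT={a@B0, d@B0, f@B0}
  B1:   IN={a@B0, d@B0, f@B0}   OUT={a@B0, d@B1, f@B0}
  B2:   IN={a@B0, d@B1, f@B0}   OUT={a@B2, d@B1, f@B0}
  B3:   IN={a@B2, d@B1, f@B0}   OUT={a@B2, d@B1, f@B3}
  B4:   IN={a@B2, d@B1, f@B0, f@B3}   OUT={a@B4, d@B1, e@B4, f@B0, f@B3}
  B5:   IN={a@B4, d@B1, e@B4, f@B0, f@B3}   OUT={a@B4, b@B5, d@B1, e@B4, f@B5}
  B6:   IN={a@B4, b@B5, d@B1, e@B4, f@B5}   OUT={a@B6, b@B5, d@B1, e@B4, f@B5}
  B7:   IN={a@B4, a@B6, b@B5, d@B1, e@B4, f@B0, f@B3, f@B5}   OUT={a@B4, a@B6, b@B5, d@B1, e@B4, f@B7}

Merge at B7: IN[B7] = OUT[B4] ⊔ OUT[B6] = {a@B4, a@B6, b@B5, d@B1, e@B4, f@B0, f@B3, f@B5}
Applying B7's transfer function to that IN value gives OUT[B7] (row B7 above).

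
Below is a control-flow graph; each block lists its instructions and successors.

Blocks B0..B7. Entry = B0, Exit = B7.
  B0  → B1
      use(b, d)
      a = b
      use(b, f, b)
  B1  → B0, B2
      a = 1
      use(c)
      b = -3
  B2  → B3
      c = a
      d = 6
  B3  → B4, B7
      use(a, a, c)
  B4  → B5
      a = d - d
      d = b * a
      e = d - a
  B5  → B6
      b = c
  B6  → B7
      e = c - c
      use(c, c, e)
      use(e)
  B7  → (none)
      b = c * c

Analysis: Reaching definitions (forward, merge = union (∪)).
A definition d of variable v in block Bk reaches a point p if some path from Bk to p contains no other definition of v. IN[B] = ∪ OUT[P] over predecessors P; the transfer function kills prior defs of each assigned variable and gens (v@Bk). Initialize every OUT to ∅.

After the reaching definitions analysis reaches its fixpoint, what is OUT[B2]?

Answer: {a@B1, b@B1, c@B2, d@B2}

Derivation:
Fixpoint table:
  B0: | IN={a@B1, b@B1} | OUT={a@B0, b@B1}
  B1: | IN={a@B0, b@B1} | OUT={a@B1, b@B1}
  B2: | IN={a@B1, b@B1} | OUT={a@B1, b@B1, c@B2, d@B2}
  B3: | IN={a@B1, b@B1, c@B2, d@B2} | OUT={a@B1, b@B1, c@B2, d@B2}
  B4: | IN={a@B1, b@B1, c@B2, d@B2} | OUT={a@B4, b@B1, c@B2, d@B4, e@B4}
  B5: | IN={a@B4, b@B1, c@B2, d@B4, e@B4} | OUT={a@B4, b@B5, c@B2, d@B4, e@B4}
  B6: | IN={a@B4, b@B5, c@B2, d@B4, e@B4} | OUT={a@B4, b@B5, c@B2, d@B4, e@B6}
  B7: | IN={a@B1, a@B4, b@B1, b@B5, c@B2, d@B2, d@B4, e@B6} | OUT={a@B1, a@B4, b@B7, c@B2, d@B2, d@B4, e@B6}

Merge at B2: IN[B2] = OUT[B1] = {a@B1, b@B1}
Applying B2's transfer function to that IN value gives OUT[B2] (row B2 above).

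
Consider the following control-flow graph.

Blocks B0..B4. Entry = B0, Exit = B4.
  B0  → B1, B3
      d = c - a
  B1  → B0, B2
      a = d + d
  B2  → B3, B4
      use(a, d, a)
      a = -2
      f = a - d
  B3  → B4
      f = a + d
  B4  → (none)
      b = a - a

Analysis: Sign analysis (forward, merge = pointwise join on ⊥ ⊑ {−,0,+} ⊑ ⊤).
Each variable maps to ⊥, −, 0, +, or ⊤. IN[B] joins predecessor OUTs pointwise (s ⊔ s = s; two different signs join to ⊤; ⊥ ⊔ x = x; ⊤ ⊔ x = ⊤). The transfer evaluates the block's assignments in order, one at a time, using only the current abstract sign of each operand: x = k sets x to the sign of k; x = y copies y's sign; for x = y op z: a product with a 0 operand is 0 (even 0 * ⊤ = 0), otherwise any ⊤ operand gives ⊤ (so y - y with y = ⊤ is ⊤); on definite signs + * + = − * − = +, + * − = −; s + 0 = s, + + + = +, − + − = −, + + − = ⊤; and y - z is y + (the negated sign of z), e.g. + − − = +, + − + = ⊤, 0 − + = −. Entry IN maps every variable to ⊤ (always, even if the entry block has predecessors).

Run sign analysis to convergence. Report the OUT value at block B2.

Answer: {a: -, b: ⊤, c: ⊤, d: ⊤, e: ⊤, f: ⊤}

Derivation:
Fixpoint table:
  B0:   IN=(all ⊤)   OUT=(all ⊤)
  B1:   IN=(all ⊤)   OUT=(all ⊤)
  B2:   IN=(all ⊤)   OUT={a:-; rest ⊤}
  B3:   IN=(all ⊤)   OUT=(all ⊤)
  B4:   IN=(all ⊤)   OUT=(all ⊤)

Merge at B2: IN[B2] = OUT[B1] = {a: ⊤, b: ⊤, c: ⊤, d: ⊤, e: ⊤, f: ⊤}
Applying B2's transfer function to that IN value gives OUT[B2] (row B2 above).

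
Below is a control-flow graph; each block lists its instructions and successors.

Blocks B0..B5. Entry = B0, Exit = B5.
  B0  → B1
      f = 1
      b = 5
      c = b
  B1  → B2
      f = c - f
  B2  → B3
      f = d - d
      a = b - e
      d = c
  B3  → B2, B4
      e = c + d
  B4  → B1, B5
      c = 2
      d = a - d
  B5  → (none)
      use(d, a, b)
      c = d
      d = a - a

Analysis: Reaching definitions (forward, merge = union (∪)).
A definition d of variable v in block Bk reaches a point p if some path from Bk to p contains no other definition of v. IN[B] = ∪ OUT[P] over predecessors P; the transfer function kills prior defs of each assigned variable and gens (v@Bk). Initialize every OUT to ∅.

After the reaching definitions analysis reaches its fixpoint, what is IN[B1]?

Answer: {a@B2, b@B0, c@B0, c@B4, d@B4, e@B3, f@B0, f@B2}

Derivation:
Per-block solution:
  B0: | IN={} | OUT={b@B0, c@B0, f@B0}
  B1: | IN={a@B2, b@B0, c@B0, c@B4, d@B4, e@B3, f@B0, f@B2} | OUT={a@B2, b@B0, c@B0, c@B4, d@B4, e@B3, f@B1}
  B2: | IN={a@B2, b@B0, c@B0, c@B4, d@B2, d@B4, e@B3, f@B1, f@B2} | OUT={a@B2, b@B0, c@B0, c@B4, d@B2, e@B3, f@B2}
  B3: | IN={a@B2, b@B0, c@B0, c@B4, d@B2, e@B3, f@B2} | OUT={a@B2, b@B0, c@B0, c@B4, d@B2, e@B3, f@B2}
  B4: | IN={a@B2, b@B0, c@B0, c@B4, d@B2, e@B3, f@B2} | OUT={a@B2, b@B0, c@B4, d@B4, e@B3, f@B2}
  B5: | IN={a@B2, b@B0, c@B4, d@B4, e@B3, f@B2} | OUT={a@B2, b@B0, c@B5, d@B5, e@B3, f@B2}

Merge at B1: IN[B1] = OUT[B0] ⊔ OUT[B4] = {a@B2, b@B0, c@B0, c@B4, d@B4, e@B3, f@B0, f@B2}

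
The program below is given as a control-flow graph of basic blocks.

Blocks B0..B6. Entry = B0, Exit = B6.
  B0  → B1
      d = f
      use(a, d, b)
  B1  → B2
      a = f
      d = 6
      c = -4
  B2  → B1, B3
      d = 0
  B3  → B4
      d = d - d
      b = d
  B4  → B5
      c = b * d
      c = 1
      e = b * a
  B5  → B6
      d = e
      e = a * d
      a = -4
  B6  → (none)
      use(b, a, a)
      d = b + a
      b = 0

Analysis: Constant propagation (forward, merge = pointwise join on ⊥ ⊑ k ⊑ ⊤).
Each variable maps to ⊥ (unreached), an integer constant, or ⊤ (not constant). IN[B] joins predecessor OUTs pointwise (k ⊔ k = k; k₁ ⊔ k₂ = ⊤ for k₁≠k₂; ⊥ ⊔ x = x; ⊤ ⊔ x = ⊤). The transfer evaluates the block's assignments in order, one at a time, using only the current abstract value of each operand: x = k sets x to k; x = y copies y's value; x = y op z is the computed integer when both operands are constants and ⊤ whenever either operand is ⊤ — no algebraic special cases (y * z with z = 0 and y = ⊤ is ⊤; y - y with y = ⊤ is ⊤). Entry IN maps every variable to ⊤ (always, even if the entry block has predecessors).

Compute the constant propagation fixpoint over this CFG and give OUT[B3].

Per-block solution:
  B0:  IN=(all ⊤)  OUT=(all ⊤)
  B1:  IN=(all ⊤)  OUT={c:-4, d:6; rest ⊤}
  B2:  IN={c:-4, d:6; rest ⊤}  OUT={c:-4, d:0; rest ⊤}
  B3:  IN={c:-4, d:0; rest ⊤}  OUT={b:0, c:-4, d:0; rest ⊤}
  B4:  IN={b:0, c:-4, d:0; rest ⊤}  OUT={b:0, c:1, d:0; rest ⊤}
  B5:  IN={b:0, c:1, d:0; rest ⊤}  OUT={a:-4, b:0, c:1; rest ⊤}
  B6:  IN={a:-4, b:0, c:1; rest ⊤}  OUT={a:-4, b:0, c:1, d:-4; rest ⊤}

Merge at B3: IN[B3] = OUT[B2] = {a: ⊤, b: ⊤, c: -4, d: 0, e: ⊤, f: ⊤}
Applying B3's transfer function to that IN value gives OUT[B3] (row B3 above).

Answer: {a: ⊤, b: 0, c: -4, d: 0, e: ⊤, f: ⊤}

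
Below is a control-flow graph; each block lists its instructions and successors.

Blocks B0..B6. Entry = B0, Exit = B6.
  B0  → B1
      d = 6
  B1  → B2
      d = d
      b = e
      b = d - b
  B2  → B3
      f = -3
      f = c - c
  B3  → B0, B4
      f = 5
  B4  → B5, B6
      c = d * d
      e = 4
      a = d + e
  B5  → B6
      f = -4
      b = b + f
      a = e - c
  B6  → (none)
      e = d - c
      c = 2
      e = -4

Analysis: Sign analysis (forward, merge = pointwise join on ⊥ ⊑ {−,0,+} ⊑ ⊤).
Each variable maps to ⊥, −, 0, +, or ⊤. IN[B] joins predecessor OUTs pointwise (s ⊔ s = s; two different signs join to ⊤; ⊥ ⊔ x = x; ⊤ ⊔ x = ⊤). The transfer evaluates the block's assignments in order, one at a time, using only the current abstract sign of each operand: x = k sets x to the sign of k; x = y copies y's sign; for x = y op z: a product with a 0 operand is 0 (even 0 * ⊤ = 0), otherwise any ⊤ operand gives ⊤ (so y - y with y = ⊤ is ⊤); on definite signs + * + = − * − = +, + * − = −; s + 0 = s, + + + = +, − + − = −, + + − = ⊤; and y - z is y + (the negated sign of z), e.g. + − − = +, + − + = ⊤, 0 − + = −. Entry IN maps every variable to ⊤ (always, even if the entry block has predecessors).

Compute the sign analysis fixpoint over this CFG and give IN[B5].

Answer: {a: +, b: ⊤, c: +, d: +, e: +, f: +}

Derivation:
Fixpoint table:
  B0:  IN=(all ⊤)  OUT={d:+; rest ⊤}
  B1:  IN={d:+; rest ⊤}  OUT={d:+; rest ⊤}
  B2:  IN={d:+; rest ⊤}  OUT={d:+; rest ⊤}
  B3:  IN={d:+; rest ⊤}  OUT={d:+, f:+; rest ⊤}
  B4:  IN={d:+, f:+; rest ⊤}  OUT={a:+, c:+, d:+, e:+, f:+; rest ⊤}
  B5:  IN={a:+, c:+, d:+, e:+, f:+; rest ⊤}  OUT={c:+, d:+, e:+, f:-; rest ⊤}
  B6:  IN={c:+, d:+, e:+; rest ⊤}  OUT={c:+, d:+, e:-; rest ⊤}

Merge at B5: IN[B5] = OUT[B4] = {a: +, b: ⊤, c: +, d: +, e: +, f: +}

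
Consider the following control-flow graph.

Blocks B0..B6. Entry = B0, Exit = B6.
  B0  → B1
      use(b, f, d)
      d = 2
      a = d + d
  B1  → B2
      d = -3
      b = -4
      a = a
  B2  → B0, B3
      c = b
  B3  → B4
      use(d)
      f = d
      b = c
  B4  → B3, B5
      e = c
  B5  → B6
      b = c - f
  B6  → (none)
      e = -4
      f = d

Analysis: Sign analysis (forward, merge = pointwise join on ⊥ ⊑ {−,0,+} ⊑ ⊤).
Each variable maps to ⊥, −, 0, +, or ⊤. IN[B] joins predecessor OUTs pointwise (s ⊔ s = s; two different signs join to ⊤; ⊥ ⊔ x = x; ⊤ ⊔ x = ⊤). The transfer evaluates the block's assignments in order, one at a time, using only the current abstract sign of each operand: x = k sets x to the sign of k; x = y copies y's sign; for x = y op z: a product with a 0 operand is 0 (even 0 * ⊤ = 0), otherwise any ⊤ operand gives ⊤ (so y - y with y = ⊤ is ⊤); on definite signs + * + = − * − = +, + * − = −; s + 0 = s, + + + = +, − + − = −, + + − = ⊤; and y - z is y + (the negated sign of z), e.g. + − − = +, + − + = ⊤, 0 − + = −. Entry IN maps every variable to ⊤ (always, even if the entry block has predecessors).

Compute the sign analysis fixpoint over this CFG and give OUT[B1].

Answer: {a: +, b: -, c: ⊤, d: -, e: ⊤, f: ⊤}

Derivation:
Converged values:
  B0: | IN=(all ⊤) | OUT={a:+, d:+; rest ⊤}
  B1: | IN={a:+, d:+; rest ⊤} | OUT={a:+, b:-, d:-; rest ⊤}
  B2: | IN={a:+, b:-, d:-; rest ⊤} | OUT={a:+, b:-, c:-, d:-; rest ⊤}
  B3: | IN={a:+, b:-, c:-, d:-; rest ⊤} | OUT={a:+, b:-, c:-, d:-, f:-; rest ⊤}
  B4: | IN={a:+, b:-, c:-, d:-, f:-; rest ⊤} | OUT={a:+, b:-, c:-, d:-, e:-, f:-; rest ⊤}
  B5: | IN={a:+, b:-, c:-, d:-, e:-, f:-; rest ⊤} | OUT={a:+, c:-, d:-, e:-, f:-; rest ⊤}
  B6: | IN={a:+, c:-, d:-, e:-, f:-; rest ⊤} | OUT={a:+, c:-, d:-, e:-, f:-; rest ⊤}

Merge at B1: IN[B1] = OUT[B0] = {a: +, b: ⊤, c: ⊤, d: +, e: ⊤, f: ⊤}
Applying B1's transfer function to that IN value gives OUT[B1] (row B1 above).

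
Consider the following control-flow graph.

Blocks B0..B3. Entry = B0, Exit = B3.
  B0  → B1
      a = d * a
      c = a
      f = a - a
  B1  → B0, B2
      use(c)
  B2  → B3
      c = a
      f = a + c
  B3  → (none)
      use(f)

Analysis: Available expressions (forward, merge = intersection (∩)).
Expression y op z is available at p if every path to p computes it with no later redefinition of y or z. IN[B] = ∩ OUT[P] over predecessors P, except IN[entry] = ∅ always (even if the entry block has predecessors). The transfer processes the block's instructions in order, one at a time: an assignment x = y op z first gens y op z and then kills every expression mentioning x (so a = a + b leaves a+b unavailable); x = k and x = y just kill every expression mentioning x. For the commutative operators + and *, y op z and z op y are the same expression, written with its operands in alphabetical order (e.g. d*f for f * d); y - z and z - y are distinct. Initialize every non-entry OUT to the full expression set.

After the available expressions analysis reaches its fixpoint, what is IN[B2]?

Answer: {a-a}

Working:
Fixpoint table:
  B0:   IN={}   OUT={a-a}
  B1:   IN={a-a}   OUT={a-a}
  B2:   IN={a-a}   OUT={a+c, a-a}
  B3:   IN={a+c, a-a}   OUT={a+c, a-a}

Merge at B2: IN[B2] = OUT[B1] = {a-a}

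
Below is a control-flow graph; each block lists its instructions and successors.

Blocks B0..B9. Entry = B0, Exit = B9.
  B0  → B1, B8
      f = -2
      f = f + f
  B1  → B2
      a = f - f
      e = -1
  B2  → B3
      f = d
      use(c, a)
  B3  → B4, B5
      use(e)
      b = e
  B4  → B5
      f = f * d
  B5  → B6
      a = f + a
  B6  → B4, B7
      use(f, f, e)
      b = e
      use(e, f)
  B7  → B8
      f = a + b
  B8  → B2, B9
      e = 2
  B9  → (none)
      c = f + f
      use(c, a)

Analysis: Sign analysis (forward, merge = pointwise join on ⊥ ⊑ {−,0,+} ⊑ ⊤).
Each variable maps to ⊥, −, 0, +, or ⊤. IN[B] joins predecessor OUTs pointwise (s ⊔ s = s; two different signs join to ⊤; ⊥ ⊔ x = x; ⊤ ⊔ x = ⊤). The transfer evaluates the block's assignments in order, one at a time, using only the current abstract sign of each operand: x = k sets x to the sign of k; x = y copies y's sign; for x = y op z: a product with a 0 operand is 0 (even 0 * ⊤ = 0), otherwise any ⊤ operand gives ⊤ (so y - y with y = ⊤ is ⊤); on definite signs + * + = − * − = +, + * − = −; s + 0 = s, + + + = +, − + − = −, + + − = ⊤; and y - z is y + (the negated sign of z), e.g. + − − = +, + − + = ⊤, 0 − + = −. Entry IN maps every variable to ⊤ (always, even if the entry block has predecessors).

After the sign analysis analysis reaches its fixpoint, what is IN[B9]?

Answer: {a: ⊤, b: ⊤, c: ⊤, d: ⊤, e: +, f: ⊤}

Derivation:
Per-block solution:
  B0:   IN=(all ⊤)   OUT={f:-; rest ⊤}
  B1:   IN={f:-; rest ⊤}   OUT={e:-, f:-; rest ⊤}
  B2:   IN=(all ⊤)   OUT=(all ⊤)
  B3:   IN=(all ⊤)   OUT=(all ⊤)
  B4:   IN=(all ⊤)   OUT=(all ⊤)
  B5:   IN=(all ⊤)   OUT=(all ⊤)
  B6:   IN=(all ⊤)   OUT=(all ⊤)
  B7:   IN=(all ⊤)   OUT=(all ⊤)
  B8:   IN=(all ⊤)   OUT={e:+; rest ⊤}
  B9:   IN={e:+; rest ⊤}   OUT={e:+; rest ⊤}

Merge at B9: IN[B9] = OUT[B8] = {a: ⊤, b: ⊤, c: ⊤, d: ⊤, e: +, f: ⊤}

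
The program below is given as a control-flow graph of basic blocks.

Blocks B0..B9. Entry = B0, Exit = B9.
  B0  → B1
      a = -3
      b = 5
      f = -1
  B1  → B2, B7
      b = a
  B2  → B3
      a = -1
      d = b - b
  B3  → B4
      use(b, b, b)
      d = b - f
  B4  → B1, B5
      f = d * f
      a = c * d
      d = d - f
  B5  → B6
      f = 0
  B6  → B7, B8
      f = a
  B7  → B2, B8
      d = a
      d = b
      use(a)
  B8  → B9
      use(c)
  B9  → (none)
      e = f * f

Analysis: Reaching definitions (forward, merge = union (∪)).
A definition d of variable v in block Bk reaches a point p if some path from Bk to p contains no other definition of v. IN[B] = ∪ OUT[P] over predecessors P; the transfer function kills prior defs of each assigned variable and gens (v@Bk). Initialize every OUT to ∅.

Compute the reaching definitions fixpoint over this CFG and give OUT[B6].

Per-block solution:
  B0:   IN={}   OUT={a@B0, b@B0, f@B0}
  B1:   IN={a@B0, a@B4, b@B0, b@B1, d@B4, f@B0, f@B4}   OUT={a@B0, a@B4, b@B1, d@B4, f@B0, f@B4}
  B2:   IN={a@B0, a@B4, b@B1, d@B4, d@B7, f@B0, f@B4, f@B6}   OUT={a@B2, b@B1, d@B2, f@B0, f@B4, f@B6}
  B3:   IN={a@B2, b@B1, d@B2, f@B0, f@B4, f@B6}   OUT={a@B2, b@B1, d@B3, f@B0, f@B4, f@B6}
  B4:   IN={a@B2, b@B1, d@B3, f@B0, f@B4, f@B6}   OUT={a@B4, b@B1, d@B4, f@B4}
  B5:   IN={a@B4, b@B1, d@B4, f@B4}   OUT={a@B4, b@B1, d@B4, f@B5}
  B6:   IN={a@B4, b@B1, d@B4, f@B5}   OUT={a@B4, b@B1, d@B4, f@B6}
  B7:   IN={a@B0, a@B4, b@B1, d@B4, f@B0, f@B4, f@B6}   OUT={a@B0, a@B4, b@B1, d@B7, f@B0, f@B4, f@B6}
  B8:   IN={a@B0, a@B4, b@B1, d@B4, d@B7, f@B0, f@B4, f@B6}   OUT={a@B0, a@B4, b@B1, d@B4, d@B7, f@B0, f@B4, f@B6}
  B9:   IN={a@B0, a@B4, b@B1, d@B4, d@B7, f@B0, f@B4, f@B6}   OUT={a@B0, a@B4, b@B1, d@B4, d@B7, e@B9, f@B0, f@B4, f@B6}

Merge at B6: IN[B6] = OUT[B5] = {a@B4, b@B1, d@B4, f@B5}
Applying B6's transfer function to that IN value gives OUT[B6] (row B6 above).

Answer: {a@B4, b@B1, d@B4, f@B6}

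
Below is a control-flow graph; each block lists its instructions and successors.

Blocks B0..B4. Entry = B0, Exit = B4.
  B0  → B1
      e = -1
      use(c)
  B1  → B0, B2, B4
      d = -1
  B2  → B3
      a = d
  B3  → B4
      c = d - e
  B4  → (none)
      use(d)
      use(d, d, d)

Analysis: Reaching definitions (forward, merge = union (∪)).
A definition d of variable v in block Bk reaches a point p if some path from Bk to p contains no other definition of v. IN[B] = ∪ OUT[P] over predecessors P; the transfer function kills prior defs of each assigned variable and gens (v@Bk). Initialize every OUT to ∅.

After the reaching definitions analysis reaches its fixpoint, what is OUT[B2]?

Fixpoint table:
  B0: | IN={d@B1, e@B0} | OUT={d@B1, e@B0}
  B1: | IN={d@B1, e@B0} | OUT={d@B1, e@B0}
  B2: | IN={d@B1, e@B0} | OUT={a@B2, d@B1, e@B0}
  B3: | IN={a@B2, d@B1, e@B0} | OUT={a@B2, c@B3, d@B1, e@B0}
  B4: | IN={a@B2, c@B3, d@B1, e@B0} | OUT={a@B2, c@B3, d@B1, e@B0}

Merge at B2: IN[B2] = OUT[B1] = {d@B1, e@B0}
Applying B2's transfer function to that IN value gives OUT[B2] (row B2 above).

Answer: {a@B2, d@B1, e@B0}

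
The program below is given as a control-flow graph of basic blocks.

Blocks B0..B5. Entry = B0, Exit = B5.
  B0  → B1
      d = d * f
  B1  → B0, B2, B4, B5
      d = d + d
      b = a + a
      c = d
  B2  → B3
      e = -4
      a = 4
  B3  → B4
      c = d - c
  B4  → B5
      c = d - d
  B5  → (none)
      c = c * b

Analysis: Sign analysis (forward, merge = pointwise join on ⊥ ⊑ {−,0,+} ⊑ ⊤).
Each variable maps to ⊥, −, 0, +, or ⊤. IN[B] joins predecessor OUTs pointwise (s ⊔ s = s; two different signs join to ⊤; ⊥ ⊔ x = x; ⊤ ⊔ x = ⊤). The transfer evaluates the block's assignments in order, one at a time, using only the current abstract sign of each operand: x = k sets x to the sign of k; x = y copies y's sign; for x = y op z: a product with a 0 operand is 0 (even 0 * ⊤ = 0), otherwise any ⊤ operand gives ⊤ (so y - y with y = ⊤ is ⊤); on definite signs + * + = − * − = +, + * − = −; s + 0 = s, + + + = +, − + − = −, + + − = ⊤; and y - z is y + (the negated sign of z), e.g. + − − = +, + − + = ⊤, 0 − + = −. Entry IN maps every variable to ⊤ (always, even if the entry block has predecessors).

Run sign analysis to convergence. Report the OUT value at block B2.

Per-block solution:
  B0: | IN=(all ⊤) | OUT=(all ⊤)
  B1: | IN=(all ⊤) | OUT=(all ⊤)
  B2: | IN=(all ⊤) | OUT={a:+, e:-; rest ⊤}
  B3: | IN={a:+, e:-; rest ⊤} | OUT={a:+, e:-; rest ⊤}
  B4: | IN=(all ⊤) | OUT=(all ⊤)
  B5: | IN=(all ⊤) | OUT=(all ⊤)

Merge at B2: IN[B2] = OUT[B1] = {a: ⊤, b: ⊤, c: ⊤, d: ⊤, e: ⊤, f: ⊤}
Applying B2's transfer function to that IN value gives OUT[B2] (row B2 above).

Answer: {a: +, b: ⊤, c: ⊤, d: ⊤, e: -, f: ⊤}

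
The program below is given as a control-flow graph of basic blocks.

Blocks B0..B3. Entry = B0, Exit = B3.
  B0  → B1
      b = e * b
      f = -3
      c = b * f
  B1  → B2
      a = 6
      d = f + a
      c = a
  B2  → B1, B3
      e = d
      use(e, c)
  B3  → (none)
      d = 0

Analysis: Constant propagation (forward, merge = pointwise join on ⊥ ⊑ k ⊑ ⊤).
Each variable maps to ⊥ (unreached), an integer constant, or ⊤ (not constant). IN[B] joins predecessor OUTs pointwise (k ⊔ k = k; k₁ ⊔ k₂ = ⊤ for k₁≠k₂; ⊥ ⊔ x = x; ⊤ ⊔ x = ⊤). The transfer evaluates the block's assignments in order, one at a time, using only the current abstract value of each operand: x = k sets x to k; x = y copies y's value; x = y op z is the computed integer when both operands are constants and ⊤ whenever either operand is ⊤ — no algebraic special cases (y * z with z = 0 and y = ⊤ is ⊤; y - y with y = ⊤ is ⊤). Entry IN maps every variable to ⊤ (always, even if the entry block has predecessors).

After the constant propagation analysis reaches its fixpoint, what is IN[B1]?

Answer: {a: ⊤, b: ⊤, c: ⊤, d: ⊤, e: ⊤, f: -3}

Derivation:
Per-block solution:
  B0:   IN=(all ⊤)   OUT={f:-3; rest ⊤}
  B1:   IN={f:-3; rest ⊤}   OUT={a:6, c:6, d:3, f:-3; rest ⊤}
  B2:   IN={a:6, c:6, d:3, f:-3; rest ⊤}   OUT={a:6, c:6, d:3, e:3, f:-3; rest ⊤}
  B3:   IN={a:6, c:6, d:3, e:3, f:-3; rest ⊤}   OUT={a:6, c:6, d:0, e:3, f:-3; rest ⊤}

Merge at B1: IN[B1] = OUT[B0] ⊔ OUT[B2] = {a: ⊤, b: ⊤, c: ⊤, d: ⊤, e: ⊤, f: -3}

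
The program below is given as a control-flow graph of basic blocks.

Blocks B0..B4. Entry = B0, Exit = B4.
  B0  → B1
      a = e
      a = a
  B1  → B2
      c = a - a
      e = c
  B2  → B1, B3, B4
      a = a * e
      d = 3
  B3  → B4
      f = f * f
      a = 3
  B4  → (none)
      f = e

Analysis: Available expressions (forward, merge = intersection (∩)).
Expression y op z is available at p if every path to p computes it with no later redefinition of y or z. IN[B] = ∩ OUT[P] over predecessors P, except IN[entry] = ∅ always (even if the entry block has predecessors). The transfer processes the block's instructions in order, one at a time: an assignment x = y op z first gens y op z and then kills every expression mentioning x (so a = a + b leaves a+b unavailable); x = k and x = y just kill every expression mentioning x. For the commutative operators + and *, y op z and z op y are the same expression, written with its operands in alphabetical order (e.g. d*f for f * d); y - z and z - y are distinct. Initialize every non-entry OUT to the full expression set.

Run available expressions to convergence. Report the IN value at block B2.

Answer: {a-a}

Working:
Per-block solution:
  B0:   IN={}   OUT={}
  B1:   IN={}   OUT={a-a}
  B2:   IN={a-a}   OUT={}
  B3:   IN={}   OUT={}
  B4:   IN={}   OUT={}

Merge at B2: IN[B2] = OUT[B1] = {a-a}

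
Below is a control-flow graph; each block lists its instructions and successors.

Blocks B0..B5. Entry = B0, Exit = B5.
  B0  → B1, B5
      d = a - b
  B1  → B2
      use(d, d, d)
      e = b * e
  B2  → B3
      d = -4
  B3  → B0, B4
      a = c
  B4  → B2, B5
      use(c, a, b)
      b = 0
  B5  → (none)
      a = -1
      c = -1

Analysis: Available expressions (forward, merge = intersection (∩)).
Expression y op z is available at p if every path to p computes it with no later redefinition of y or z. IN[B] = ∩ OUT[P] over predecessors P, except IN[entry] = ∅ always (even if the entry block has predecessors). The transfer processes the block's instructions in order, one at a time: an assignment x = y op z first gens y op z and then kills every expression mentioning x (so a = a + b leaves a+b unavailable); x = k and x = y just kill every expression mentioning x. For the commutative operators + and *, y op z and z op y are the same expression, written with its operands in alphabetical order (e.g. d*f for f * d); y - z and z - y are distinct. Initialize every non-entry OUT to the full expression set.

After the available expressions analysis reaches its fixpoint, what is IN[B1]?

Converged values:
  B0: | IN={} | OUT={a-b}
  B1: | IN={a-b} | OUT={a-b}
  B2: | IN={} | OUT={}
  B3: | IN={} | OUT={}
  B4: | IN={} | OUT={}
  B5: | IN={} | OUT={}

Merge at B1: IN[B1] = OUT[B0] = {a-b}

Answer: {a-b}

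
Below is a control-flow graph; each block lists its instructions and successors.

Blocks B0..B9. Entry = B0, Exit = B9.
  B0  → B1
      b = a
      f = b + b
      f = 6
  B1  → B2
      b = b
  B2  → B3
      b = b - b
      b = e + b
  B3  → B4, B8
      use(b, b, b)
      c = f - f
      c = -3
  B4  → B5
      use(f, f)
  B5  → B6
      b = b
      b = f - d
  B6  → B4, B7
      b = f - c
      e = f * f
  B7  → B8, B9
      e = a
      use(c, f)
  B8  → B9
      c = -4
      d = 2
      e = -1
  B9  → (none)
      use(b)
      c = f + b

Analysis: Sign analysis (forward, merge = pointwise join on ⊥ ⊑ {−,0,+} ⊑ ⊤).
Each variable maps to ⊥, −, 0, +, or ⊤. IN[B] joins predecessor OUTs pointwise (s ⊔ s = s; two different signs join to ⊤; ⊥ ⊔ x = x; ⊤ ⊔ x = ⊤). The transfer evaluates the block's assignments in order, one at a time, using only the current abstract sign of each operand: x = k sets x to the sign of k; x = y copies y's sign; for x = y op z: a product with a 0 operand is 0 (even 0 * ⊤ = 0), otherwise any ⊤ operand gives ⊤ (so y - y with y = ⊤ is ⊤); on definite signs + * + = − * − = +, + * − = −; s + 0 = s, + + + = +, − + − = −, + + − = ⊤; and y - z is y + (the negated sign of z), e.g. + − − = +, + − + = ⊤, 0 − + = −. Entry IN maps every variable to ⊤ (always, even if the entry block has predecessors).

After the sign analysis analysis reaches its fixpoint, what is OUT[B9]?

Per-block solution:
  B0:  IN=(all ⊤)  OUT={f:+; rest ⊤}
  B1:  IN={f:+; rest ⊤}  OUT={f:+; rest ⊤}
  B2:  IN={f:+; rest ⊤}  OUT={f:+; rest ⊤}
  B3:  IN={f:+; rest ⊤}  OUT={c:-, f:+; rest ⊤}
  B4:  IN={c:-, f:+; rest ⊤}  OUT={c:-, f:+; rest ⊤}
  B5:  IN={c:-, f:+; rest ⊤}  OUT={c:-, f:+; rest ⊤}
  B6:  IN={c:-, f:+; rest ⊤}  OUT={b:+, c:-, e:+, f:+; rest ⊤}
  B7:  IN={b:+, c:-, e:+, f:+; rest ⊤}  OUT={b:+, c:-, f:+; rest ⊤}
  B8:  IN={c:-, f:+; rest ⊤}  OUT={c:-, d:+, e:-, f:+; rest ⊤}
  B9:  IN={c:-, f:+; rest ⊤}  OUT={f:+; rest ⊤}

Merge at B9: IN[B9] = OUT[B7] ⊔ OUT[B8] = {a: ⊤, b: ⊤, c: -, d: ⊤, e: ⊤, f: +}
Applying B9's transfer function to that IN value gives OUT[B9] (row B9 above).

Answer: {a: ⊤, b: ⊤, c: ⊤, d: ⊤, e: ⊤, f: +}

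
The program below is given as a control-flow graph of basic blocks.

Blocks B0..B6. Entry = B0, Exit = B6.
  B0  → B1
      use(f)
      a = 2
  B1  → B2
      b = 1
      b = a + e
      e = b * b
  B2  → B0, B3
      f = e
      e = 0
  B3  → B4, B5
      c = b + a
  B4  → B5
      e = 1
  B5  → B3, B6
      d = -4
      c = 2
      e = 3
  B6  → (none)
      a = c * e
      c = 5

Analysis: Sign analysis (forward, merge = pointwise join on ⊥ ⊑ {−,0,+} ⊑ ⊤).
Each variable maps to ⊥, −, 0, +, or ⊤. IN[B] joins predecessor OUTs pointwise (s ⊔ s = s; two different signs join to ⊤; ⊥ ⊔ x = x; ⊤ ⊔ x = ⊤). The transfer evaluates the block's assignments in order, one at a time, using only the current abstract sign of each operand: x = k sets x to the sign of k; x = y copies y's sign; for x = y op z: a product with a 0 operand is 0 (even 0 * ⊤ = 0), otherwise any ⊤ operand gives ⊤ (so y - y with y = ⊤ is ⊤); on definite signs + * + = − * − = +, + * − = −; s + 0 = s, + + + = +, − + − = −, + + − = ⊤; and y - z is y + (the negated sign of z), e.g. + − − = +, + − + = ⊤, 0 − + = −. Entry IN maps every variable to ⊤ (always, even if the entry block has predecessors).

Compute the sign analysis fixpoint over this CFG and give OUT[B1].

Converged values:
  B0:   IN=(all ⊤)   OUT={a:+; rest ⊤}
  B1:   IN={a:+; rest ⊤}   OUT={a:+; rest ⊤}
  B2:   IN={a:+; rest ⊤}   OUT={a:+, e:0; rest ⊤}
  B3:   IN={a:+; rest ⊤}   OUT={a:+; rest ⊤}
  B4:   IN={a:+; rest ⊤}   OUT={a:+, e:+; rest ⊤}
  B5:   IN={a:+; rest ⊤}   OUT={a:+, c:+, d:-, e:+; rest ⊤}
  B6:   IN={a:+, c:+, d:-, e:+; rest ⊤}   OUT={a:+, c:+, d:-, e:+; rest ⊤}

Merge at B1: IN[B1] = OUT[B0] = {a: +, b: ⊤, c: ⊤, d: ⊤, e: ⊤, f: ⊤}
Applying B1's transfer function to that IN value gives OUT[B1] (row B1 above).

Answer: {a: +, b: ⊤, c: ⊤, d: ⊤, e: ⊤, f: ⊤}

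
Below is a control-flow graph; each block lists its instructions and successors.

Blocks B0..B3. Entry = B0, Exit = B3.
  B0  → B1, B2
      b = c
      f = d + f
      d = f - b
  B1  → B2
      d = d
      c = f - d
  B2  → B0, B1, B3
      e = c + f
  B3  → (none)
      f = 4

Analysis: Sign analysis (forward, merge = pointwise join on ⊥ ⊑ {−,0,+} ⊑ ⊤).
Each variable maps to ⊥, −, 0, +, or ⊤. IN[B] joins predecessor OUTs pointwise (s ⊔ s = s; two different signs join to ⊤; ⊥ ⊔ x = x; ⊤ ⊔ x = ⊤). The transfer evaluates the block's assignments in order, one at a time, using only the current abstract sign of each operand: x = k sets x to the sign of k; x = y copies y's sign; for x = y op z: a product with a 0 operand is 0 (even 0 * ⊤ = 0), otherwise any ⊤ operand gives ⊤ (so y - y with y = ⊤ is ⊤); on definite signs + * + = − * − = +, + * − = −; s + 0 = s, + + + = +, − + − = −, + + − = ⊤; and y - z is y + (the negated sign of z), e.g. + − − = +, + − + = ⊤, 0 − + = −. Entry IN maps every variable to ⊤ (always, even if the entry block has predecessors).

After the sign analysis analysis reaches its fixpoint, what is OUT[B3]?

Fixpoint table:
  B0:   IN=(all ⊤)   OUT=(all ⊤)
  B1:   IN=(all ⊤)   OUT=(all ⊤)
  B2:   IN=(all ⊤)   OUT=(all ⊤)
  B3:   IN=(all ⊤)   OUT={f:+; rest ⊤}

Merge at B3: IN[B3] = OUT[B2] = {a: ⊤, b: ⊤, c: ⊤, d: ⊤, e: ⊤, f: ⊤}
Applying B3's transfer function to that IN value gives OUT[B3] (row B3 above).

Answer: {a: ⊤, b: ⊤, c: ⊤, d: ⊤, e: ⊤, f: +}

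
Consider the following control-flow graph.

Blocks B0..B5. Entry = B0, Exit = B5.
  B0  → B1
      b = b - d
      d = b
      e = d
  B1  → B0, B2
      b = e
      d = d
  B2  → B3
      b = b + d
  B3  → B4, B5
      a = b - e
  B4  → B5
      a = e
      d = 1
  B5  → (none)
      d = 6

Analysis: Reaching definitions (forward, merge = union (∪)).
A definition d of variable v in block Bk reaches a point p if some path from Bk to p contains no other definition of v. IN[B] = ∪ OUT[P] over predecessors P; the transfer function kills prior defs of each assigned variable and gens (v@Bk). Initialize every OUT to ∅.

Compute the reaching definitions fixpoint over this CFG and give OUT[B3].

Answer: {a@B3, b@B2, d@B1, e@B0}

Trace:
Converged values:
  B0:  IN={b@B1, d@B1, e@B0}  OUT={b@B0, d@B0, e@B0}
  B1:  IN={b@B0, d@B0, e@B0}  OUT={b@B1, d@B1, e@B0}
  B2:  IN={b@B1, d@B1, e@B0}  OUT={b@B2, d@B1, e@B0}
  B3:  IN={b@B2, d@B1, e@B0}  OUT={a@B3, b@B2, d@B1, e@B0}
  B4:  IN={a@B3, b@B2, d@B1, e@B0}  OUT={a@B4, b@B2, d@B4, e@B0}
  B5:  IN={a@B3, a@B4, b@B2, d@B1, d@B4, e@B0}  OUT={a@B3, a@B4, b@B2, d@B5, e@B0}

Merge at B3: IN[B3] = OUT[B2] = {b@B2, d@B1, e@B0}
Applying B3's transfer function to that IN value gives OUT[B3] (row B3 above).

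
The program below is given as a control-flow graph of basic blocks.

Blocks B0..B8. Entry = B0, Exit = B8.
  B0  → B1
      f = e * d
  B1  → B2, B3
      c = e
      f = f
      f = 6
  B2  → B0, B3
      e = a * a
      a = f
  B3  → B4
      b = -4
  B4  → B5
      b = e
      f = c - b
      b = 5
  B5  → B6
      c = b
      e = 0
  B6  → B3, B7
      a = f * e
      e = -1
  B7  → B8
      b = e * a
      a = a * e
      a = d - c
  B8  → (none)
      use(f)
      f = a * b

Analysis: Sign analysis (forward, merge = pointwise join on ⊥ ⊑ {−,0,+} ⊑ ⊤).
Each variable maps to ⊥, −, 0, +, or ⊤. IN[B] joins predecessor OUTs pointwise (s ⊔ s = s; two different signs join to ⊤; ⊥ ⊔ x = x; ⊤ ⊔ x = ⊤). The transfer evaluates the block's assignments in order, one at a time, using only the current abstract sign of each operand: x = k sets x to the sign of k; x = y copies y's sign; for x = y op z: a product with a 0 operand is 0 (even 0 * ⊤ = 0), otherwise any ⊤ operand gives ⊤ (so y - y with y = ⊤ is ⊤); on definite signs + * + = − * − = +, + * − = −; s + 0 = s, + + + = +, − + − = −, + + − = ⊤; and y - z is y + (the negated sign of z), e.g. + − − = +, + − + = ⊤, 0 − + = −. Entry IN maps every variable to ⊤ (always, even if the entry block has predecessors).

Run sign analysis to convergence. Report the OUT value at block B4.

Per-block solution:
  B0:   IN=(all ⊤)   OUT=(all ⊤)
  B1:   IN=(all ⊤)   OUT={f:+; rest ⊤}
  B2:   IN={f:+; rest ⊤}   OUT={a:+, f:+; rest ⊤}
  B3:   IN=(all ⊤)   OUT={b:-; rest ⊤}
  B4:   IN={b:-; rest ⊤}   OUT={b:+; rest ⊤}
  B5:   IN={b:+; rest ⊤}   OUT={b:+, c:+, e:0; rest ⊤}
  B6:   IN={b:+, c:+, e:0; rest ⊤}   OUT={a:0, b:+, c:+, e:-; rest ⊤}
  B7:   IN={a:0, b:+, c:+, e:-; rest ⊤}   OUT={b:0, c:+, e:-; rest ⊤}
  B8:   IN={b:0, c:+, e:-; rest ⊤}   OUT={b:0, c:+, e:-, f:0; rest ⊤}

Merge at B4: IN[B4] = OUT[B3] = {a: ⊤, b: -, c: ⊤, d: ⊤, e: ⊤, f: ⊤}
Applying B4's transfer function to that IN value gives OUT[B4] (row B4 above).

Answer: {a: ⊤, b: +, c: ⊤, d: ⊤, e: ⊤, f: ⊤}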